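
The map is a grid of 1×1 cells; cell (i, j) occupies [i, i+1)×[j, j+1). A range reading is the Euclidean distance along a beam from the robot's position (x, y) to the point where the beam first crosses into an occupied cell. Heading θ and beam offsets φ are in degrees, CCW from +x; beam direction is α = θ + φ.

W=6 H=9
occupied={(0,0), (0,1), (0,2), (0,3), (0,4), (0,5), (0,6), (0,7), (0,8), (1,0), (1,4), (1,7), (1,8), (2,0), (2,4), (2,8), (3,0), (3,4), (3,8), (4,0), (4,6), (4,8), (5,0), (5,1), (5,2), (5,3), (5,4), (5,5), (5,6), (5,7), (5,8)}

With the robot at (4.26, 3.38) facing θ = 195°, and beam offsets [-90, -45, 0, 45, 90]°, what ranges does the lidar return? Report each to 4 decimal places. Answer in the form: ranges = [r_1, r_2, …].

beam 1: φ=-90°, α=105°
  d=(-0.2588,0.9659)  start (4,3)  tX=1.0046 tY=0.6419  stride 1/|dx|=3.8637 1/|dy|=1.0353
    cross y-line → (4,4), t=0.6419
    cross x-line → (3,4), t=1.0046 (wall)
  → r_1 = 1.0046
beam 2: φ=-45°, α=150°
  d=(-0.8660,0.5000)  start (4,3)  tX=0.3002 tY=1.2400  stride 1/|dx|=1.1547 1/|dy|=2.0000
    cross x-line → (3,3), t=0.3002
    cross y-line → (3,4), t=1.2400 (wall)
  → r_2 = 1.2400
beam 3: φ=0°, α=195°
  d=(-0.9659,-0.2588)  start (4,3)  tX=0.2692 tY=1.4682  stride 1/|dx|=1.0353 1/|dy|=3.8637
    cross x-line → (3,3), t=0.2692
    cross x-line → (2,3), t=1.3044
    cross y-line → (2,2), t=1.4682
    cross x-line → (1,2), t=2.3397
    cross x-line → (0,2), t=3.3750 (wall)
  → r_3 = 3.3750
beam 4: φ=45°, α=240°
  d=(-0.5000,-0.8660)  start (4,3)  tX=0.5200 tY=0.4388  stride 1/|dx|=2.0000 1/|dy|=1.1547
    cross y-line → (4,2), t=0.4388
    cross x-line → (3,2), t=0.5200
    cross y-line → (3,1), t=1.5935
    cross x-line → (2,1), t=2.5200
    cross y-line → (2,0), t=2.7482 (wall)
  → r_4 = 2.7482
beam 5: φ=90°, α=285°
  d=(0.2588,-0.9659)  start (4,3)  tX=2.8591 tY=0.3934  stride 1/|dx|=3.8637 1/|dy|=1.0353
    cross y-line → (4,2), t=0.3934
    cross y-line → (4,1), t=1.4287
    cross y-line → (4,0), t=2.4640 (wall)
  → r_5 = 2.4640

ranges = [1.0046, 1.2400, 3.3750, 2.7482, 2.4640]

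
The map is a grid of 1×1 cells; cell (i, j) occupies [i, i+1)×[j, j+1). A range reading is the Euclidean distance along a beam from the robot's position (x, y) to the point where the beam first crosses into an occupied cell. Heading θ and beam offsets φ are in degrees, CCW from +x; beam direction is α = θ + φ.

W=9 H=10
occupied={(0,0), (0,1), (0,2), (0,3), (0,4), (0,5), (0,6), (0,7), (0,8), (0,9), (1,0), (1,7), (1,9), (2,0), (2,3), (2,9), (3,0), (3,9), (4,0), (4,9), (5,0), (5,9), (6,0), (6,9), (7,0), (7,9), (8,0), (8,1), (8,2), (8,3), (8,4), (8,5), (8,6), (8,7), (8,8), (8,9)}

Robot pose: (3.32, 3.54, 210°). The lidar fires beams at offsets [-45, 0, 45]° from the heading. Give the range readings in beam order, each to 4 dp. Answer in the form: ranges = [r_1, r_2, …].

ranges = [0.3313, 0.3695, 2.6296]

beam 1: φ=-45°, α=165°
  d=(-0.9659,0.2588)  start (3,3)  tX=0.3313 tY=1.7773  stride 1/|dx|=1.0353 1/|dy|=3.8637
    cross x-line → (2,3), t=0.3313 (wall)
  → r_1 = 0.3313
beam 2: φ=0°, α=210°
  d=(-0.8660,-0.5000)  start (3,3)  tX=0.3695 tY=1.0800  stride 1/|dx|=1.1547 1/|dy|=2.0000
    cross x-line → (2,3), t=0.3695 (wall)
  → r_2 = 0.3695
beam 3: φ=45°, α=255°
  d=(-0.2588,-0.9659)  start (3,3)  tX=1.2364 tY=0.5590  stride 1/|dx|=3.8637 1/|dy|=1.0353
    cross y-line → (3,2), t=0.5590
    cross x-line → (2,2), t=1.2364
    cross y-line → (2,1), t=1.5943
    cross y-line → (2,0), t=2.6296 (wall)
  → r_3 = 2.6296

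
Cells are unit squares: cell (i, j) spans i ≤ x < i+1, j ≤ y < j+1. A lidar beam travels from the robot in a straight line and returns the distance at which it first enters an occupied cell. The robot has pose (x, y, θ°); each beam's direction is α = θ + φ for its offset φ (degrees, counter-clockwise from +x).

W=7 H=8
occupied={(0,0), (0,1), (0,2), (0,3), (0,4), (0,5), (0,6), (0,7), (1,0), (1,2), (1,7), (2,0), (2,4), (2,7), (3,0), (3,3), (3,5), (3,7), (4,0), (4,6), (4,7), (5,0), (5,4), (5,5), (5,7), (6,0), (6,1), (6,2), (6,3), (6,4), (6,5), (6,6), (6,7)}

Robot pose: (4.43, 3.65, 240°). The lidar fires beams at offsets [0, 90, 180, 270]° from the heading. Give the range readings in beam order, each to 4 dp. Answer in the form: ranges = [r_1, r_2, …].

ranges = [3.0600, 1.8129, 1.1400, 0.4965]

beam 1: φ=0°, α=240°
  dir = (cos 240°, sin 240°) = (-0.5000, -0.8660); from cell (4,3)
  next x-line at t=0.8600, next y-line at t=0.7506; Δt_x=2.0000, Δt_y=1.1547
    y: enter (4,2) at t=0.7506
    x: enter (3,2) at t=0.8600
    y: enter (3,1) at t=1.9053
    x: enter (2,1) at t=2.8600
    y: enter (2,0) at t=3.0600 ← occupied
  → r_1 = 3.0600
beam 2: φ=90°, α=330°
  dir = (cos 330°, sin 330°) = (0.8660, -0.5000); from cell (4,3)
  next x-line at t=0.6582, next y-line at t=1.3000; Δt_x=1.1547, Δt_y=2.0000
    x: enter (5,3) at t=0.6582
    y: enter (5,2) at t=1.3000
    x: enter (6,2) at t=1.8129 ← occupied
  → r_2 = 1.8129
beam 3: φ=180°, α=60°
  dir = (cos 60°, sin 60°) = (0.5000, 0.8660); from cell (4,3)
  next x-line at t=1.1400, next y-line at t=0.4041; Δt_x=2.0000, Δt_y=1.1547
    y: enter (4,4) at t=0.4041
    x: enter (5,4) at t=1.1400 ← occupied
  → r_3 = 1.1400
beam 4: φ=270°, α=150°
  dir = (cos 150°, sin 150°) = (-0.8660, 0.5000); from cell (4,3)
  next x-line at t=0.4965, next y-line at t=0.7000; Δt_x=1.1547, Δt_y=2.0000
    x: enter (3,3) at t=0.4965 ← occupied
  → r_4 = 0.4965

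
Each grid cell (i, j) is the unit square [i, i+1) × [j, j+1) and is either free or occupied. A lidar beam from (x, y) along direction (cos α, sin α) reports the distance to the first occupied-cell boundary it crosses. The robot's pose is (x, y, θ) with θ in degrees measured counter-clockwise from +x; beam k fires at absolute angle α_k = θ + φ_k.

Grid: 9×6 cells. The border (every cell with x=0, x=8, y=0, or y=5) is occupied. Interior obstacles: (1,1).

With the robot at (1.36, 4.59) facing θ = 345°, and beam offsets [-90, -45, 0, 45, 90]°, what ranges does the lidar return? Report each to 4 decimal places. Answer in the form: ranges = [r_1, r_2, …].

beam 1: φ=-90°, α=255°
  dir = (cos 255°, sin 255°) = (-0.2588, -0.9659); from cell (1,4)
  next x-line at t=1.3909, next y-line at t=0.6108; Δt_x=3.8637, Δt_y=1.0353
    y: enter (1,3) at t=0.6108
    x: enter (0,3) at t=1.3909 ← occupied
  → r_1 = 1.3909
beam 2: φ=-45°, α=300°
  dir = (cos 300°, sin 300°) = (0.5000, -0.8660); from cell (1,4)
  next x-line at t=1.2800, next y-line at t=0.6813; Δt_x=2.0000, Δt_y=1.1547
    y: enter (1,3) at t=0.6813
    x: enter (2,3) at t=1.2800
    y: enter (2,2) at t=1.8360
    y: enter (2,1) at t=2.9907
    x: enter (3,1) at t=3.2800
    y: enter (3,0) at t=4.1454 ← occupied
  → r_2 = 4.1454
beam 3: φ=0°, α=345°
  dir = (cos 345°, sin 345°) = (0.9659, -0.2588); from cell (1,4)
  next x-line at t=0.6626, next y-line at t=2.2796; Δt_x=1.0353, Δt_y=3.8637
    x: enter (2,4) at t=0.6626
    x: enter (3,4) at t=1.6979
    y: enter (3,3) at t=2.2796
    x: enter (4,3) at t=2.7331
    x: enter (5,3) at t=3.7684
    x: enter (6,3) at t=4.8037
    x: enter (7,3) at t=5.8390
    y: enter (7,2) at t=6.1433
    x: enter (8,2) at t=6.8742 ← occupied
  → r_3 = 6.8742
beam 4: φ=45°, α=30°
  dir = (cos 30°, sin 30°) = (0.8660, 0.5000); from cell (1,4)
  next x-line at t=0.7390, next y-line at t=0.8200; Δt_x=1.1547, Δt_y=2.0000
    x: enter (2,4) at t=0.7390
    y: enter (2,5) at t=0.8200 ← occupied
  → r_4 = 0.8200
beam 5: φ=90°, α=75°
  dir = (cos 75°, sin 75°) = (0.2588, 0.9659); from cell (1,4)
  next x-line at t=2.4728, next y-line at t=0.4245; Δt_x=3.8637, Δt_y=1.0353
    y: enter (1,5) at t=0.4245 ← occupied
  → r_5 = 0.4245

ranges = [1.3909, 4.1454, 6.8742, 0.8200, 0.4245]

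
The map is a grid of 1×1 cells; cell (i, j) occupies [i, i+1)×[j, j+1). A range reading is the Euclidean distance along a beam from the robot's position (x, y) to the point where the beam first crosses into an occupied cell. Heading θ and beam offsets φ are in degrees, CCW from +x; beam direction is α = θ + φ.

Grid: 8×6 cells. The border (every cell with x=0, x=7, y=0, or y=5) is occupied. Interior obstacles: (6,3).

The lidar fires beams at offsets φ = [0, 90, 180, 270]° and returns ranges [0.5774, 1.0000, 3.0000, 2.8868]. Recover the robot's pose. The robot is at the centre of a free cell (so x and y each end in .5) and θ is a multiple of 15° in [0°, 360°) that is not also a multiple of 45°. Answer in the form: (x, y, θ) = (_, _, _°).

(x, y, θ) = (1.5, 2.5, 150°)

The pose lattice has 23·16 = 368 candidates. Test each by forward raycasting.
  (3.5, 4.5, 60°): beam 3 = 4.0415 ≠ 3.0000 ✗
  (4.5, 4.5, 300°): beam 1 = 4.0415 ≠ 0.5774 ✗
  (4.5, 2.5, 60°): beam 1 = 2.8868 ≠ 0.5774 ✗
  (6.5, 4.5, 120°): beam 2 = 6.3509 ≠ 1.0000 ✗
  …
  (1.5, 2.5, 150°): r_1=0.5774, r_2=1.0000, r_3=3.0000, r_4=2.8868 — all match ✓
Unique over the lattice → pose = (1.5, 2.5, 150°).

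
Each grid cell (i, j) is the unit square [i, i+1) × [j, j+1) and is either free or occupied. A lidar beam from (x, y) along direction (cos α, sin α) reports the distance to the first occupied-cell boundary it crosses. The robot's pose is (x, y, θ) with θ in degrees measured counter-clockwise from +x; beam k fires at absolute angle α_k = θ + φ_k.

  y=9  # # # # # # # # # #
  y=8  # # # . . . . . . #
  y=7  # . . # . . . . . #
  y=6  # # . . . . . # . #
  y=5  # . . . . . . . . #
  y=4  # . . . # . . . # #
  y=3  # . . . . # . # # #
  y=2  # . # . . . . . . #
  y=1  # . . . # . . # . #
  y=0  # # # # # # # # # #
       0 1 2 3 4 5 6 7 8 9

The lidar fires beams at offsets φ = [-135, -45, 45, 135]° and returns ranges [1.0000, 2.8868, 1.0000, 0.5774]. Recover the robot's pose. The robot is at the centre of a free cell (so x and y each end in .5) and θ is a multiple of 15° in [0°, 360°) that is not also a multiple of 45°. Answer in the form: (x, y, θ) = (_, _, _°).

(x, y, θ) = (1.5, 3.5, 75°)

Enumerate (i+0.5, j+0.5, θ) over the 51 free cells and 16 admissible headings. For each, cast all 4 beams and compare to the given ranges.
  (2.5, 4.5, 330°): beam 1 = 1.5529 ≠ 1.0000 ✗
  (4.5, 5.5, 165°): beam 1 = 2.8868 ≠ 1.0000 ✗
  (5.5, 1.5, 30°): beam 1 = 0.5176 ≠ 1.0000 ✗
  (2.5, 4.5, 120°): beam 1 = 1.5529 ≠ 1.0000 ✗
  …
  (1.5, 3.5, 75°): r_1=1.0000, r_2=2.8868, r_3=1.0000, r_4=0.5774 — all match ✓
Unique over the lattice → pose = (1.5, 3.5, 75°).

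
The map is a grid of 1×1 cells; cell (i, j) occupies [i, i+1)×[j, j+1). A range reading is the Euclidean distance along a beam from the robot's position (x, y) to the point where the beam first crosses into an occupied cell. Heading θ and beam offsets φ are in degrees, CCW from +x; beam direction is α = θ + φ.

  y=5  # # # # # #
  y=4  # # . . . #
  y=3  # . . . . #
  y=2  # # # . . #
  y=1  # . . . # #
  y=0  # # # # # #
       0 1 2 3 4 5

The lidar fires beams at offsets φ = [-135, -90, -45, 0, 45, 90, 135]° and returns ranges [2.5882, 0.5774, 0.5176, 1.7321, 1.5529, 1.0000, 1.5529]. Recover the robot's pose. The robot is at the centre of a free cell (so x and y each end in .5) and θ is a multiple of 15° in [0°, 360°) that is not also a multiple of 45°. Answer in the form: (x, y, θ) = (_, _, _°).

(x, y, θ) = (3.5, 2.5, 240°)

Enumerate (i+0.5, j+0.5, θ) over the 12 free cells and 16 admissible headings. For each, cast all 7 beams and compare to the given ranges.
  (4.5, 3.5, 210°): beam 1 = 1.5529 ≠ 2.5882 ✗
  (2.5, 1.5, 300°): beam 1 = 1.5529 ≠ 2.5882 ✗
  (4.5, 3.5, 150°): beam 1 = 0.5176 ≠ 2.5882 ✗
  …
  (3.5, 2.5, 240°): r_1=2.5882, r_2=0.5774, r_3=0.5176, r_4=1.7321, r_5=1.5529, r_6=1.0000, r_7=1.5529 — all match ✓
Only this pose fits every beam.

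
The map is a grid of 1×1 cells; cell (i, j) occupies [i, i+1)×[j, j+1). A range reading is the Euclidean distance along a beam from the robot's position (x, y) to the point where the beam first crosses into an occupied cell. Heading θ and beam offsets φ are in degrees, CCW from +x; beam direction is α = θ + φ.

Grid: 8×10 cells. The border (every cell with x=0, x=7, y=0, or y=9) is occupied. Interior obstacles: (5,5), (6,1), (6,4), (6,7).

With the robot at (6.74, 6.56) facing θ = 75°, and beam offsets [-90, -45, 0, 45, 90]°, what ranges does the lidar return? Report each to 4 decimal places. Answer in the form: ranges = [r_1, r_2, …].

ranges = [0.2692, 0.3002, 0.4555, 0.5081, 5.9425]

beam 1: φ=-90°, α=345°
  cosα=0.9659 sinα=-0.2588 | (6,6) | tMaxX 0.2692 tMaxY 2.1637 | tΔX 1.0353 tΔY 3.8637
    t=0.2692 [x] (7,6) — stop
  → r_1 = 0.2692
beam 2: φ=-45°, α=30°
  cosα=0.8660 sinα=0.5000 | (6,6) | tMaxX 0.3002 tMaxY 0.8800 | tΔX 1.1547 tΔY 2.0000
    t=0.3002 [x] (7,6) — stop
  → r_2 = 0.3002
beam 3: φ=0°, α=75°
  cosα=0.2588 sinα=0.9659 | (6,6) | tMaxX 1.0046 tMaxY 0.4555 | tΔX 3.8637 tΔY 1.0353
    t=0.4555 [y] (6,7) — stop
  → r_3 = 0.4555
beam 4: φ=45°, α=120°
  cosα=-0.5000 sinα=0.8660 | (6,6) | tMaxX 1.4800 tMaxY 0.5081 | tΔX 2.0000 tΔY 1.1547
    t=0.5081 [y] (6,7) — stop
  → r_4 = 0.5081
beam 5: φ=90°, α=165°
  cosα=-0.9659 sinα=0.2588 | (6,6) | tMaxX 0.7661 tMaxY 1.7000 | tΔX 1.0353 tΔY 3.8637
    t=0.7661 [x] (5,6)
    t=1.7000 [y] (5,7)
    t=1.8014 [x] (4,7)
    t=2.8367 [x] (3,7)
    t=3.8719 [x] (2,7)
    t=4.9072 [x] (1,7)
    t=5.5637 [y] (1,8)
    t=5.9425 [x] (0,8) — stop
  → r_5 = 5.9425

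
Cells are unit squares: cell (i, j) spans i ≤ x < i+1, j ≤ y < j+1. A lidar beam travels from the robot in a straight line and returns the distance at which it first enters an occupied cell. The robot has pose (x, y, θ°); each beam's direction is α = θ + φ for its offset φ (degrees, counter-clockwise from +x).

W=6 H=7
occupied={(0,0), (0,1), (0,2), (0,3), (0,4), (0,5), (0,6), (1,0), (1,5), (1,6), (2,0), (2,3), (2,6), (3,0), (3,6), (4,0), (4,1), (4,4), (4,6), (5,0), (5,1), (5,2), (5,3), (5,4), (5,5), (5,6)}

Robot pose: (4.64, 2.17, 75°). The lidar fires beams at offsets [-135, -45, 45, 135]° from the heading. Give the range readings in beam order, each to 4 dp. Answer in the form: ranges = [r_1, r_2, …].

beam 1: φ=-135°, α=300°
  direction (0.5000, -0.8660); cell (4,2); t to first gridline: x 0.7200, y 0.1963 (then +2.0000 / +1.1547)
    (4,1) via y @ 0.1963  # hit
  → r_1 = 0.1963
beam 2: φ=-45°, α=30°
  direction (0.8660, 0.5000); cell (4,2); t to first gridline: x 0.4157, y 1.6600 (then +1.1547 / +2.0000)
    (5,2) via x @ 0.4157  # hit
  → r_2 = 0.4157
beam 3: φ=45°, α=120°
  direction (-0.5000, 0.8660); cell (4,2); t to first gridline: x 1.2800, y 0.9584 (then +2.0000 / +1.1547)
    (4,3) via y @ 0.9584
    (3,3) via x @ 1.2800
    (3,4) via y @ 2.1131
    (3,5) via y @ 3.2678
    (2,5) via x @ 3.2800
    (2,6) via y @ 4.4225  # hit
  → r_3 = 4.4225
beam 4: φ=135°, α=210°
  direction (-0.8660, -0.5000); cell (4,2); t to first gridline: x 0.7390, y 0.3400 (then +1.1547 / +2.0000)
    (4,1) via y @ 0.3400  # hit
  → r_4 = 0.3400

ranges = [0.1963, 0.4157, 4.4225, 0.3400]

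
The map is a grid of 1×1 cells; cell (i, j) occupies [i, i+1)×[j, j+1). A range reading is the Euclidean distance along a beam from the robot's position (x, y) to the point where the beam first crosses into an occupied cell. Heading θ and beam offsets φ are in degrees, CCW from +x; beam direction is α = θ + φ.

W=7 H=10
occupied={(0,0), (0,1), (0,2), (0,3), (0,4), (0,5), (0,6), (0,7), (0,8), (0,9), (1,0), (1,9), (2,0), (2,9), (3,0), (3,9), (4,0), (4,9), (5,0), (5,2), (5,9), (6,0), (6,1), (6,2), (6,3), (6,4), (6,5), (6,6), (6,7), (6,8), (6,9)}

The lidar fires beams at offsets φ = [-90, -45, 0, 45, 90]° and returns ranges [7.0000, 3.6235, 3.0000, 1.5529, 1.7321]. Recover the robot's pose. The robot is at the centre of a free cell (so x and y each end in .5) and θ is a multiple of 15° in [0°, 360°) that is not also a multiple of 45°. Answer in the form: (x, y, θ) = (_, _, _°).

Enumerate (i+0.5, j+0.5, θ) over the 39 free cells and 16 admissible headings. For each, cast all 5 beams and compare to the given ranges.
  (2.5, 8.5, 240°): beam 1 = 1.0000 ≠ 7.0000 ✗
  (1.5, 3.5, 15°): beam 1 = 2.5882 ≠ 7.0000 ✗
  (4.5, 4.5, 165°): beam 1 = 4.6587 ≠ 7.0000 ✗
  (1.5, 1.5, 345°): beam 1 = 0.5176 ≠ 7.0000 ✗
  (4.5, 7.5, 30°): beam 1 = 3.0000 ≠ 7.0000 ✗
  …
  (4.5, 2.5, 210°): r_1=7.0000, r_2=3.6235, r_3=3.0000, r_4=1.5529, r_5=1.7321 — all match ✓
Only this pose fits every beam.

(x, y, θ) = (4.5, 2.5, 210°)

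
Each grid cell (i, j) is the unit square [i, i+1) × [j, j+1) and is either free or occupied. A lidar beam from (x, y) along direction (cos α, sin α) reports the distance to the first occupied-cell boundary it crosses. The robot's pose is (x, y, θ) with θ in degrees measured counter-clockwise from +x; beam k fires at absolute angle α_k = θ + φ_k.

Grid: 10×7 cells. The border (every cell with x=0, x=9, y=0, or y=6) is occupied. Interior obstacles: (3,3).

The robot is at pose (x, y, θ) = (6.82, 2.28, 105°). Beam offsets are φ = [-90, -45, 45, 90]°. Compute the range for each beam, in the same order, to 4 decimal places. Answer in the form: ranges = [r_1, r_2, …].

ranges = [2.2569, 4.2955, 3.2563, 4.9455]

beam 1: φ=-90°, α=15°
  d=(0.9659,0.2588)  start (6,2)  tX=0.1863 tY=2.7819  stride 1/|dx|=1.0353 1/|dy|=3.8637
    cross x-line → (7,2), t=0.1863
    cross x-line → (8,2), t=1.2216
    cross x-line → (9,2), t=2.2569 (wall)
  → r_1 = 2.2569
beam 2: φ=-45°, α=60°
  d=(0.5000,0.8660)  start (6,2)  tX=0.3600 tY=0.8314  stride 1/|dx|=2.0000 1/|dy|=1.1547
    cross x-line → (7,2), t=0.3600
    cross y-line → (7,3), t=0.8314
    cross y-line → (7,4), t=1.9861
    cross x-line → (8,4), t=2.3600
    cross y-line → (8,5), t=3.1408
    cross y-line → (8,6), t=4.2955 (wall)
  → r_2 = 4.2955
beam 3: φ=45°, α=150°
  d=(-0.8660,0.5000)  start (6,2)  tX=0.9469 tY=1.4400  stride 1/|dx|=1.1547 1/|dy|=2.0000
    cross x-line → (5,2), t=0.9469
    cross y-line → (5,3), t=1.4400
    cross x-line → (4,3), t=2.1016
    cross x-line → (3,3), t=3.2563 (wall)
  → r_3 = 3.2563
beam 4: φ=90°, α=195°
  d=(-0.9659,-0.2588)  start (6,2)  tX=0.8489 tY=1.0818  stride 1/|dx|=1.0353 1/|dy|=3.8637
    cross x-line → (5,2), t=0.8489
    cross y-line → (5,1), t=1.0818
    cross x-line → (4,1), t=1.8842
    cross x-line → (3,1), t=2.9195
    cross x-line → (2,1), t=3.9548
    cross y-line → (2,0), t=4.9455 (wall)
  → r_4 = 4.9455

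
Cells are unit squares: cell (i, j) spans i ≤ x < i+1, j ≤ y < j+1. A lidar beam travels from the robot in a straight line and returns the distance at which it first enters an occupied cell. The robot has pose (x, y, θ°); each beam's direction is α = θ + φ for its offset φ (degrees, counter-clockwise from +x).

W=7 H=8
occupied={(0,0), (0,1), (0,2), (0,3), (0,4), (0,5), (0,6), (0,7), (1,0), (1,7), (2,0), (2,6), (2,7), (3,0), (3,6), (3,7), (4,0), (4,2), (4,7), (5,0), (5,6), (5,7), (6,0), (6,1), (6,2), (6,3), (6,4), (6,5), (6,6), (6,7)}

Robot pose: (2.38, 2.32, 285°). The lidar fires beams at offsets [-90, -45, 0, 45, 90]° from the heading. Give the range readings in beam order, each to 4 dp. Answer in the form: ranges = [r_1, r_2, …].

beam 1: φ=-90°, α=195°
  direction (-0.9659, -0.2588); cell (2,2); t to first gridline: x 0.3934, y 1.2364 (then +1.0353 / +3.8637)
    (1,2) via x @ 0.3934
    (1,1) via y @ 1.2364
    (0,1) via x @ 1.4287  # hit
  → r_1 = 1.4287
beam 2: φ=-45°, α=240°
  direction (-0.5000, -0.8660); cell (2,2); t to first gridline: x 0.7600, y 0.3695 (then +2.0000 / +1.1547)
    (2,1) via y @ 0.3695
    (1,1) via x @ 0.7600
    (1,0) via y @ 1.5242  # hit
  → r_2 = 1.5242
beam 3: φ=0°, α=285°
  direction (0.2588, -0.9659); cell (2,2); t to first gridline: x 2.3955, y 0.3313 (then +3.8637 / +1.0353)
    (2,1) via y @ 0.3313
    (2,0) via y @ 1.3666  # hit
  → r_3 = 1.3666
beam 4: φ=45°, α=330°
  direction (0.8660, -0.5000); cell (2,2); t to first gridline: x 0.7159, y 0.6400 (then +1.1547 / +2.0000)
    (2,1) via y @ 0.6400
    (3,1) via x @ 0.7159
    (4,1) via x @ 1.8706
    (4,0) via y @ 2.6400  # hit
  → r_4 = 2.6400
beam 5: φ=90°, α=15°
  direction (0.9659, 0.2588); cell (2,2); t to first gridline: x 0.6419, y 2.6273 (then +1.0353 / +3.8637)
    (3,2) via x @ 0.6419
    (4,2) via x @ 1.6771  # hit
  → r_5 = 1.6771

ranges = [1.4287, 1.5242, 1.3666, 2.6400, 1.6771]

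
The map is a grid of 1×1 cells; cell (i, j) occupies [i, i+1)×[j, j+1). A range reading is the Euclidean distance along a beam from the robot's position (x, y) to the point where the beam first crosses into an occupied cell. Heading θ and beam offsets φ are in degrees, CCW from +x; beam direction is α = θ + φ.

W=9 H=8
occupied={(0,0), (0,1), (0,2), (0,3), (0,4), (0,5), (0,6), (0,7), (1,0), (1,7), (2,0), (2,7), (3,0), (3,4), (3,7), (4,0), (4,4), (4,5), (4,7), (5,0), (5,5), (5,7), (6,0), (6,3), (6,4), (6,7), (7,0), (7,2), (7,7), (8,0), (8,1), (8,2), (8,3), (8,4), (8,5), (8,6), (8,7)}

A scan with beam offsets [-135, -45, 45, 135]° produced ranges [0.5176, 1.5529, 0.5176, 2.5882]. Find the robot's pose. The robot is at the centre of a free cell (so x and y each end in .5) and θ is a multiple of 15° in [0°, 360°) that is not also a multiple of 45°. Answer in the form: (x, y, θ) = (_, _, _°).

(x, y, θ) = (7.5, 4.5, 330°)

Enumerate (i+0.5, j+0.5, θ) over the 35 free cells and 16 admissible headings. For each, cast all 4 beams and compare to the given ranges.
  (5.5, 1.5, 255°): beam 1 = 2.8868 ≠ 0.5176 ✗
  (5.5, 4.5, 30°): beam 1 = 3.6235 ≠ 0.5176 ✗
  (7.5, 6.5, 75°): beam 1 = 1.0000 ≠ 0.5176 ✗
  (5.5, 2.5, 210°): beam 1 = 1.9319 ≠ 0.5176 ✗
  (3.5, 5.5, 15°): beam 1 = 0.5774 ≠ 0.5176 ✗
  …
  (7.5, 4.5, 330°): r_1=0.5176, r_2=1.5529, r_3=0.5176, r_4=2.5882 — all match ✓
Only this pose fits every beam.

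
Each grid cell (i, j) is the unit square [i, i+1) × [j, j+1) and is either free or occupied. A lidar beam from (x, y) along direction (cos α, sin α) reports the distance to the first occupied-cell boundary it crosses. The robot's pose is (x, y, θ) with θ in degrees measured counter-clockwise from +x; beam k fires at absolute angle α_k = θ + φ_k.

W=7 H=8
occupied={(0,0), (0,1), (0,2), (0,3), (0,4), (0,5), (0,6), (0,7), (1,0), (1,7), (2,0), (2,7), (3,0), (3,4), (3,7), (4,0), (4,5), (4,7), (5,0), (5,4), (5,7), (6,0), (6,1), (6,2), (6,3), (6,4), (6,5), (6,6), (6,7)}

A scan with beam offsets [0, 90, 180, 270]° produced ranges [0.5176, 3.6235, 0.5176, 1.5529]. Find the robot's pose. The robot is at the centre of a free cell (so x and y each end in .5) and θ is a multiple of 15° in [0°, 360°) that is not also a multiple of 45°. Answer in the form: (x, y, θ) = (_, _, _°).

(x, y, θ) = (4.5, 6.5, 105°)

The pose lattice has 27·16 = 432 candidates. Test each by forward raycasting.
  (1.5, 3.5, 300°): beam 1 = 2.8868 ≠ 0.5176 ✗
  (1.5, 6.5, 195°): beam 2 = 5.6940 ≠ 3.6235 ✗
  (3.5, 2.5, 195°): beam 1 = 2.5882 ≠ 0.5176 ✗
  (3.5, 5.5, 165°): beam 1 = 2.5882 ≠ 0.5176 ✗
  …
  (4.5, 6.5, 105°): r_1=0.5176, r_2=3.6235, r_3=0.5176, r_4=1.5529 — all match ✓
Only this pose fits every beam.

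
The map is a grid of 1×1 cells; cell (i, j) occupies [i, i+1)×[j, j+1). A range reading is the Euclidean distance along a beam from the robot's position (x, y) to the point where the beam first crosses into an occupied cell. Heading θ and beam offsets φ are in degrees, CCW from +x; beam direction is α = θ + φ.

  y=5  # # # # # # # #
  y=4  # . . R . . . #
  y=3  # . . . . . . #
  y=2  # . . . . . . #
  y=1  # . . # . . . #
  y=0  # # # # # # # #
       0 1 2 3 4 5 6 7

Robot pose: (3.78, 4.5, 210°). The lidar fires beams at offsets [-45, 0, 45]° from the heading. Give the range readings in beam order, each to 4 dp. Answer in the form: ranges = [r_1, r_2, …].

ranges = [1.9319, 3.2101, 2.5882]

beam 1: φ=-45°, α=165°
  direction (-0.9659, 0.2588); cell (3,4); t to first gridline: x 0.8075, y 1.9319 (then +1.0353 / +3.8637)
    (2,4) via x @ 0.8075
    (1,4) via x @ 1.8428
    (1,5) via y @ 1.9319  # hit
  → r_1 = 1.9319
beam 2: φ=0°, α=210°
  direction (-0.8660, -0.5000); cell (3,4); t to first gridline: x 0.9007, y 1.0000 (then +1.1547 / +2.0000)
    (2,4) via x @ 0.9007
    (2,3) via y @ 1.0000
    (1,3) via x @ 2.0554
    (1,2) via y @ 3.0000
    (0,2) via x @ 3.2101  # hit
  → r_2 = 3.2101
beam 3: φ=45°, α=255°
  direction (-0.2588, -0.9659); cell (3,4); t to first gridline: x 3.0137, y 0.5176 (then +3.8637 / +1.0353)
    (3,3) via y @ 0.5176
    (3,2) via y @ 1.5529
    (3,1) via y @ 2.5882  # hit
  → r_3 = 2.5882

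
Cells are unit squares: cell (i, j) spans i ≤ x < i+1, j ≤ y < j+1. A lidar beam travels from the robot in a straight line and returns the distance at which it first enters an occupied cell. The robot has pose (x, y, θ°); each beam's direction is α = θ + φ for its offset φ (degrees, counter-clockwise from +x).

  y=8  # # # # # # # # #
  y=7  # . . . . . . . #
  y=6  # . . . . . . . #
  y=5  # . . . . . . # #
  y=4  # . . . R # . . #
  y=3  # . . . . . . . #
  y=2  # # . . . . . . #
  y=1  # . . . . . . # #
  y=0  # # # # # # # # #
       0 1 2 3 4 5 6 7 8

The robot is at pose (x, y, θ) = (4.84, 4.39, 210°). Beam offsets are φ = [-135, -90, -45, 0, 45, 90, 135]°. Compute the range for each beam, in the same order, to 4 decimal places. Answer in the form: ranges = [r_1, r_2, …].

ranges = [0.6182, 4.1685, 3.9755, 3.2793, 3.5096, 0.3200, 0.1656]

beam 1: φ=-135°, α=75°
  cosα=0.2588 sinα=0.9659 | (4,4) | tMaxX 0.6182 tMaxY 0.6315 | tΔX 3.8637 tΔY 1.0353
    t=0.6182 [x] (5,4) — stop
  → r_1 = 0.6182
beam 2: φ=-90°, α=120°
  cosα=-0.5000 sinα=0.8660 | (4,4) | tMaxX 1.6800 tMaxY 0.7044 | tΔX 2.0000 tΔY 1.1547
    t=0.7044 [y] (4,5)
    t=1.6800 [x] (3,5)
    t=1.8591 [y] (3,6)
    t=3.0138 [y] (3,7)
    t=3.6800 [x] (2,7)
    t=4.1685 [y] (2,8) — stop
  → r_2 = 4.1685
beam 3: φ=-45°, α=165°
  cosα=-0.9659 sinα=0.2588 | (4,4) | tMaxX 0.8696 tMaxY 2.3569 | tΔX 1.0353 tΔY 3.8637
    t=0.8696 [x] (3,4)
    t=1.9049 [x] (2,4)
    t=2.3569 [y] (2,5)
    t=2.9402 [x] (1,5)
    t=3.9755 [x] (0,5) — stop
  → r_3 = 3.9755
beam 4: φ=0°, α=210°
  cosα=-0.8660 sinα=-0.5000 | (4,4) | tMaxX 0.9699 tMaxY 0.7800 | tΔX 1.1547 tΔY 2.0000
    t=0.7800 [y] (4,3)
    t=0.9699 [x] (3,3)
    t=2.1246 [x] (2,3)
    t=2.7800 [y] (2,2)
    t=3.2793 [x] (1,2) — stop
  → r_4 = 3.2793
beam 5: φ=45°, α=255°
  cosα=-0.2588 sinα=-0.9659 | (4,4) | tMaxX 3.2455 tMaxY 0.4038 | tΔX 3.8637 tΔY 1.0353
    t=0.4038 [y] (4,3)
    t=1.4390 [y] (4,2)
    t=2.4743 [y] (4,1)
    t=3.2455 [x] (3,1)
    t=3.5096 [y] (3,0) — stop
  → r_5 = 3.5096
beam 6: φ=90°, α=300°
  cosα=0.5000 sinα=-0.8660 | (4,4) | tMaxX 0.3200 tMaxY 0.4503 | tΔX 2.0000 tΔY 1.1547
    t=0.3200 [x] (5,4) — stop
  → r_6 = 0.3200
beam 7: φ=135°, α=345°
  cosα=0.9659 sinα=-0.2588 | (4,4) | tMaxX 0.1656 tMaxY 1.5068 | tΔX 1.0353 tΔY 3.8637
    t=0.1656 [x] (5,4) — stop
  → r_7 = 0.1656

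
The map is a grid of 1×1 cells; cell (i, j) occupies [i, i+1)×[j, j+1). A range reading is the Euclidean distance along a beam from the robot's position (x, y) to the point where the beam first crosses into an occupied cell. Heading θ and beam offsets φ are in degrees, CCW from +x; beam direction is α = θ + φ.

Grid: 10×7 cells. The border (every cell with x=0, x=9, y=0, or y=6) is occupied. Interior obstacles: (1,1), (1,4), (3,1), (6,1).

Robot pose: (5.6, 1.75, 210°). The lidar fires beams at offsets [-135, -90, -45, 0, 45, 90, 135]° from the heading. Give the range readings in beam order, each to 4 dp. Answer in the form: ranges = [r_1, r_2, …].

beam 1: φ=-135°, α=75°
  direction (0.2588, 0.9659); cell (5,1); t to first gridline: x 1.5455, y 0.2588 (then +3.8637 / +1.0353)
    (5,2) via y @ 0.2588
    (5,3) via y @ 1.2941
    (6,3) via x @ 1.5455
    (6,4) via y @ 2.3294
    (6,5) via y @ 3.3646
    (6,6) via y @ 4.3999  # hit
  → r_1 = 4.3999
beam 2: φ=-90°, α=120°
  direction (-0.5000, 0.8660); cell (5,1); t to first gridline: x 1.2000, y 0.2887 (then +2.0000 / +1.1547)
    (5,2) via y @ 0.2887
    (4,2) via x @ 1.2000
    (4,3) via y @ 1.4434
    (4,4) via y @ 2.5981
    (3,4) via x @ 3.2000
    (3,5) via y @ 3.7528
    (3,6) via y @ 4.9075  # hit
  → r_2 = 4.9075
beam 3: φ=-45°, α=165°
  direction (-0.9659, 0.2588); cell (5,1); t to first gridline: x 0.6212, y 0.9659 (then +1.0353 / +3.8637)
    (4,1) via x @ 0.6212
    (4,2) via y @ 0.9659
    (3,2) via x @ 1.6564
    (2,2) via x @ 2.6917
    (1,2) via x @ 3.7270
    (0,2) via x @ 4.7623  # hit
  → r_3 = 4.7623
beam 4: φ=0°, α=210°
  direction (-0.8660, -0.5000); cell (5,1); t to first gridline: x 0.6928, y 1.5000 (then +1.1547 / +2.0000)
    (4,1) via x @ 0.6928
    (4,0) via y @ 1.5000  # hit
  → r_4 = 1.5000
beam 5: φ=45°, α=255°
  direction (-0.2588, -0.9659); cell (5,1); t to first gridline: x 2.3182, y 0.7765 (then +3.8637 / +1.0353)
    (5,0) via y @ 0.7765  # hit
  → r_5 = 0.7765
beam 6: φ=90°, α=300°
  direction (0.5000, -0.8660); cell (5,1); t to first gridline: x 0.8000, y 0.8660 (then +2.0000 / +1.1547)
    (6,1) via x @ 0.8000  # hit
  → r_6 = 0.8000
beam 7: φ=135°, α=345°
  direction (0.9659, -0.2588); cell (5,1); t to first gridline: x 0.4141, y 2.8978 (then +1.0353 / +3.8637)
    (6,1) via x @ 0.4141  # hit
  → r_7 = 0.4141

ranges = [4.3999, 4.9075, 4.7623, 1.5000, 0.7765, 0.8000, 0.4141]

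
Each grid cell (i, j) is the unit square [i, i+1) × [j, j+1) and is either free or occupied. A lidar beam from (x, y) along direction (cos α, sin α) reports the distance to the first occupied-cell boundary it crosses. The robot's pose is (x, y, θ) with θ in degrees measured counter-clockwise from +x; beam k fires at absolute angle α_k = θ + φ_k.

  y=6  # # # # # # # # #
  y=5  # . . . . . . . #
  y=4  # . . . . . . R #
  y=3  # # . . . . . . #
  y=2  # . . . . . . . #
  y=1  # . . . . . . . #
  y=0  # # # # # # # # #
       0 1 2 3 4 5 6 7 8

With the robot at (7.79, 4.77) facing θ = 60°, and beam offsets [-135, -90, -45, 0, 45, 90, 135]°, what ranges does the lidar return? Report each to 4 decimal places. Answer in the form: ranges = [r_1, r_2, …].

ranges = [0.8114, 0.2425, 0.2174, 0.4200, 1.2734, 2.4600, 5.9942]

beam 1: φ=-135°, α=285°
  d=(0.2588,-0.9659)  start (7,4)  tX=0.8114 tY=0.7972  stride 1/|dx|=3.8637 1/|dy|=1.0353
    cross y-line → (7,3), t=0.7972
    cross x-line → (8,3), t=0.8114 (wall)
  → r_1 = 0.8114
beam 2: φ=-90°, α=330°
  d=(0.8660,-0.5000)  start (7,4)  tX=0.2425 tY=1.5400  stride 1/|dx|=1.1547 1/|dy|=2.0000
    cross x-line → (8,4), t=0.2425 (wall)
  → r_2 = 0.2425
beam 3: φ=-45°, α=15°
  d=(0.9659,0.2588)  start (7,4)  tX=0.2174 tY=0.8887  stride 1/|dx|=1.0353 1/|dy|=3.8637
    cross x-line → (8,4), t=0.2174 (wall)
  → r_3 = 0.2174
beam 4: φ=0°, α=60°
  d=(0.5000,0.8660)  start (7,4)  tX=0.4200 tY=0.2656  stride 1/|dx|=2.0000 1/|dy|=1.1547
    cross y-line → (7,5), t=0.2656
    cross x-line → (8,5), t=0.4200 (wall)
  → r_4 = 0.4200
beam 5: φ=45°, α=105°
  d=(-0.2588,0.9659)  start (7,4)  tX=3.0523 tY=0.2381  stride 1/|dx|=3.8637 1/|dy|=1.0353
    cross y-line → (7,5), t=0.2381
    cross y-line → (7,6), t=1.2734 (wall)
  → r_5 = 1.2734
beam 6: φ=90°, α=150°
  d=(-0.8660,0.5000)  start (7,4)  tX=0.9122 tY=0.4600  stride 1/|dx|=1.1547 1/|dy|=2.0000
    cross y-line → (7,5), t=0.4600
    cross x-line → (6,5), t=0.9122
    cross x-line → (5,5), t=2.0669
    cross y-line → (5,6), t=2.4600 (wall)
  → r_6 = 2.4600
beam 7: φ=135°, α=195°
  d=(-0.9659,-0.2588)  start (7,4)  tX=0.8179 tY=2.9751  stride 1/|dx|=1.0353 1/|dy|=3.8637
    cross x-line → (6,4), t=0.8179
    cross x-line → (5,4), t=1.8531
    cross x-line → (4,4), t=2.8884
    cross y-line → (4,3), t=2.9751
    cross x-line → (3,3), t=3.9237
    cross x-line → (2,3), t=4.9590
    cross x-line → (1,3), t=5.9942 (wall)
  → r_7 = 5.9942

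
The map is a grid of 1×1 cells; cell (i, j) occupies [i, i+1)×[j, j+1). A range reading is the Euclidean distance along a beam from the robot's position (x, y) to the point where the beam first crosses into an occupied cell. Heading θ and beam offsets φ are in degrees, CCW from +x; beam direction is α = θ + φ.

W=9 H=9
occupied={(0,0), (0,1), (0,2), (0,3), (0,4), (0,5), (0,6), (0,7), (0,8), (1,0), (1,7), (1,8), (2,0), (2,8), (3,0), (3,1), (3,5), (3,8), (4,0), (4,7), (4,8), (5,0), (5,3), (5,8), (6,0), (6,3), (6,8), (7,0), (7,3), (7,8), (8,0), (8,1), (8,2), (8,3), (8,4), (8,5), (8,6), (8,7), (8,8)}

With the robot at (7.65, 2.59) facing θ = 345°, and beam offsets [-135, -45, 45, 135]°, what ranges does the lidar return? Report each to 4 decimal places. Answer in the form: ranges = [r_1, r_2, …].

ranges = [3.1800, 0.7000, 0.4041, 0.4734]

beam 1: φ=-135°, α=210°
  direction (-0.8660, -0.5000); cell (7,2); t to first gridline: x 0.7506, y 1.1800 (then +1.1547 / +2.0000)
    (6,2) via x @ 0.7506
    (6,1) via y @ 1.1800
    (5,1) via x @ 1.9053
    (4,1) via x @ 3.0600
    (4,0) via y @ 3.1800  # hit
  → r_1 = 3.1800
beam 2: φ=-45°, α=300°
  direction (0.5000, -0.8660); cell (7,2); t to first gridline: x 0.7000, y 0.6813 (then +2.0000 / +1.1547)
    (7,1) via y @ 0.6813
    (8,1) via x @ 0.7000  # hit
  → r_2 = 0.7000
beam 3: φ=45°, α=30°
  direction (0.8660, 0.5000); cell (7,2); t to first gridline: x 0.4041, y 0.8200 (then +1.1547 / +2.0000)
    (8,2) via x @ 0.4041  # hit
  → r_3 = 0.4041
beam 4: φ=135°, α=120°
  direction (-0.5000, 0.8660); cell (7,2); t to first gridline: x 1.3000, y 0.4734 (then +2.0000 / +1.1547)
    (7,3) via y @ 0.4734  # hit
  → r_4 = 0.4734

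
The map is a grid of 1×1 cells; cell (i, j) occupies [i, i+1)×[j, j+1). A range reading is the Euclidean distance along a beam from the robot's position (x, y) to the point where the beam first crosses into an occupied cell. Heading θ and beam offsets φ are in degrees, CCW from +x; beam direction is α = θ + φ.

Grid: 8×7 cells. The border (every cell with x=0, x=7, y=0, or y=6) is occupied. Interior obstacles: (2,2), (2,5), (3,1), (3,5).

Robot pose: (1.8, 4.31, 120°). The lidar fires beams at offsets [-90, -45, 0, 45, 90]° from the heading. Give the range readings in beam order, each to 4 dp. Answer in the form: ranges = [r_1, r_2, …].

ranges = [1.3800, 0.7727, 1.6000, 0.8282, 0.9238]

beam 1: φ=-90°, α=30°
  d=(0.8660,0.5000)  start (1,4)  tX=0.2309 tY=1.3800  stride 1/|dx|=1.1547 1/|dy|=2.0000
    cross x-line → (2,4), t=0.2309
    cross y-line → (2,5), t=1.3800 (wall)
  → r_1 = 1.3800
beam 2: φ=-45°, α=75°
  d=(0.2588,0.9659)  start (1,4)  tX=0.7727 tY=0.7143  stride 1/|dx|=3.8637 1/|dy|=1.0353
    cross y-line → (1,5), t=0.7143
    cross x-line → (2,5), t=0.7727 (wall)
  → r_2 = 0.7727
beam 3: φ=0°, α=120°
  d=(-0.5000,0.8660)  start (1,4)  tX=1.6000 tY=0.7967  stride 1/|dx|=2.0000 1/|dy|=1.1547
    cross y-line → (1,5), t=0.7967
    cross x-line → (0,5), t=1.6000 (wall)
  → r_3 = 1.6000
beam 4: φ=45°, α=165°
  d=(-0.9659,0.2588)  start (1,4)  tX=0.8282 tY=2.6660  stride 1/|dx|=1.0353 1/|dy|=3.8637
    cross x-line → (0,4), t=0.8282 (wall)
  → r_4 = 0.8282
beam 5: φ=90°, α=210°
  d=(-0.8660,-0.5000)  start (1,4)  tX=0.9238 tY=0.6200  stride 1/|dx|=1.1547 1/|dy|=2.0000
    cross y-line → (1,3), t=0.6200
    cross x-line → (0,3), t=0.9238 (wall)
  → r_5 = 0.9238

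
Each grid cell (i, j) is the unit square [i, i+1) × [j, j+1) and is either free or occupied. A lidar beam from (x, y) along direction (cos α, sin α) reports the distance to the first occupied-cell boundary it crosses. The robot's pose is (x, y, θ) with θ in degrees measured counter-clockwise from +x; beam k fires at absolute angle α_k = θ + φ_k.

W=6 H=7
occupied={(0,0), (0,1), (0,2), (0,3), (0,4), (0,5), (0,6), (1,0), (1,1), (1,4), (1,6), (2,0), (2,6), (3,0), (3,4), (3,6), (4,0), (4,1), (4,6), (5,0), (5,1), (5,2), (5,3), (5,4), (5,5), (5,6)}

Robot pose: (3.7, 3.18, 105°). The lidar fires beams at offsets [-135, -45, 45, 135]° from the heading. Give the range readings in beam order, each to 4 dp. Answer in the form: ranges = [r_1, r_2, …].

ranges = [1.5011, 2.6000, 1.9630, 2.5172]

beam 1: φ=-135°, α=330°
  direction (0.8660, -0.5000); cell (3,3); t to first gridline: x 0.3464, y 0.3600 (then +1.1547 / +2.0000)
    (4,3) via x @ 0.3464
    (4,2) via y @ 0.3600
    (5,2) via x @ 1.5011  # hit
  → r_1 = 1.5011
beam 2: φ=-45°, α=60°
  direction (0.5000, 0.8660); cell (3,3); t to first gridline: x 0.6000, y 0.9469 (then +2.0000 / +1.1547)
    (4,3) via x @ 0.6000
    (4,4) via y @ 0.9469
    (4,5) via y @ 2.1016
    (5,5) via x @ 2.6000  # hit
  → r_2 = 2.6000
beam 3: φ=45°, α=150°
  direction (-0.8660, 0.5000); cell (3,3); t to first gridline: x 0.8083, y 1.6400 (then +1.1547 / +2.0000)
    (2,3) via x @ 0.8083
    (2,4) via y @ 1.6400
    (1,4) via x @ 1.9630  # hit
  → r_3 = 1.9630
beam 4: φ=135°, α=240°
  direction (-0.5000, -0.8660); cell (3,3); t to first gridline: x 1.4000, y 0.2078 (then +2.0000 / +1.1547)
    (3,2) via y @ 0.2078
    (3,1) via y @ 1.3625
    (2,1) via x @ 1.4000
    (2,0) via y @ 2.5172  # hit
  → r_4 = 2.5172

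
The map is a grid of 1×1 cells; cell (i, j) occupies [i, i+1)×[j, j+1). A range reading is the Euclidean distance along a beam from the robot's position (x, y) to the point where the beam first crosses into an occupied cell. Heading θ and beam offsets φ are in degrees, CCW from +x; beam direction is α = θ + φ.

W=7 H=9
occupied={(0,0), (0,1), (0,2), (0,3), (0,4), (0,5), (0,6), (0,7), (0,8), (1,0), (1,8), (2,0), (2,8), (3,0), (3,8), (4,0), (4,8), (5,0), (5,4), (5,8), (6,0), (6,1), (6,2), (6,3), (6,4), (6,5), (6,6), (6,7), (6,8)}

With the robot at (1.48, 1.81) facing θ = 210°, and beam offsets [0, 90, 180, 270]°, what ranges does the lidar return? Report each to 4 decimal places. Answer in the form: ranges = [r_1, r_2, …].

ranges = [0.5543, 0.9353, 4.3800, 0.9600]

beam 1: φ=0°, α=210°
  direction (-0.8660, -0.5000); cell (1,1); t to first gridline: x 0.5543, y 1.6200 (then +1.1547 / +2.0000)
    (0,1) via x @ 0.5543  # hit
  → r_1 = 0.5543
beam 2: φ=90°, α=300°
  direction (0.5000, -0.8660); cell (1,1); t to first gridline: x 1.0400, y 0.9353 (then +2.0000 / +1.1547)
    (1,0) via y @ 0.9353  # hit
  → r_2 = 0.9353
beam 3: φ=180°, α=30°
  direction (0.8660, 0.5000); cell (1,1); t to first gridline: x 0.6004, y 0.3800 (then +1.1547 / +2.0000)
    (1,2) via y @ 0.3800
    (2,2) via x @ 0.6004
    (3,2) via x @ 1.7551
    (3,3) via y @ 2.3800
    (4,3) via x @ 2.9098
    (5,3) via x @ 4.0645
    (5,4) via y @ 4.3800  # hit
  → r_3 = 4.3800
beam 4: φ=270°, α=120°
  direction (-0.5000, 0.8660); cell (1,1); t to first gridline: x 0.9600, y 0.2194 (then +2.0000 / +1.1547)
    (1,2) via y @ 0.2194
    (0,2) via x @ 0.9600  # hit
  → r_4 = 0.9600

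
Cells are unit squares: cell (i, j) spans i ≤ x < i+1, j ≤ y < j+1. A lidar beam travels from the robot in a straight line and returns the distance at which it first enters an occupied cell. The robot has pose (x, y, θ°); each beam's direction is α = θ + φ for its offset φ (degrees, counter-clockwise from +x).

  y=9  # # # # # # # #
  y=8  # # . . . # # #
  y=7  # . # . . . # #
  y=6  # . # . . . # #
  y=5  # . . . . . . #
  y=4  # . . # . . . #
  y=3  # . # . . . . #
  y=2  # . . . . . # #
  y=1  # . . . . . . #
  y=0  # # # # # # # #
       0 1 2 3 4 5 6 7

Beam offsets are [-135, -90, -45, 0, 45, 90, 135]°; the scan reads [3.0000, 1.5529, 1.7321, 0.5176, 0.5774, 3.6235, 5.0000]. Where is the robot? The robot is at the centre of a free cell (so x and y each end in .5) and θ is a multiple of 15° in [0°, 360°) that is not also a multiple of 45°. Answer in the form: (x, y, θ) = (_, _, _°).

Candidates: 38 free-cell centres × 16 headings = 608 poses. Raycast each; keep the one whose scan matches to 4 dp.
  (3.5, 5.5, 300°): beam 1 = 2.5882 ≠ 3.0000 ✗
  (3.5, 3.5, 285°): beam 1 = 0.5774 ≠ 3.0000 ✗
  (5.5, 3.5, 195°): beam 1 = 2.8868 ≠ 3.0000 ✗
  (5.5, 5.5, 285°): beam 1 = 2.8868 ≠ 3.0000 ✗
  (1.5, 1.5, 30°): beam 1 = 0.5176 ≠ 3.0000 ✗
  …
  (5.5, 2.5, 345°): r_1=3.0000, r_2=1.5529, r_3=1.7321, r_4=0.5176, r_5=0.5774, r_6=3.6235, r_7=5.0000 — all match ✓
Unique over the lattice → pose = (5.5, 2.5, 345°).

(x, y, θ) = (5.5, 2.5, 345°)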